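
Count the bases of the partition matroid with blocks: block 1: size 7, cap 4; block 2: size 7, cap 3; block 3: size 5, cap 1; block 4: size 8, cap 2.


A basis picks exactly ci elements from block i.
Number of bases = product of C(|Si|, ci).
= C(7,4) * C(7,3) * C(5,1) * C(8,2)
= 35 * 35 * 5 * 28
= 171500.

171500


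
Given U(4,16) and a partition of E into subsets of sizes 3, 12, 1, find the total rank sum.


r(Ai) = min(|Ai|, 4) for each part.
Sum = min(3,4) + min(12,4) + min(1,4)
    = 3 + 4 + 1
    = 8.

8


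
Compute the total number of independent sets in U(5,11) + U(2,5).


For a direct sum, |I(M1+M2)| = |I(M1)| * |I(M2)|.
|I(U(5,11))| = sum C(11,k) for k=0..5 = 1024.
|I(U(2,5))| = sum C(5,k) for k=0..2 = 16.
Total = 1024 * 16 = 16384.

16384


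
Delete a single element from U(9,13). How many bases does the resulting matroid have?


Deleting e from U(9,13) gives U(9,12) since n > r.
Bases of U(9,12) = (12 choose 9) = 220.

220


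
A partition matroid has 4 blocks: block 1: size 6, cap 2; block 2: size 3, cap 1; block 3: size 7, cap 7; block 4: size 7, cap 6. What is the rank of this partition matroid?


Rank of a partition matroid = sum of min(|Si|, ci) for each block.
= min(6,2) + min(3,1) + min(7,7) + min(7,6)
= 2 + 1 + 7 + 6
= 16.

16


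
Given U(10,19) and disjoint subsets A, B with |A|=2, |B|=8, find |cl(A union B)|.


|A union B| = 2 + 8 = 10 (disjoint).
In U(10,19), cl(S) = S if |S| < 10, else cl(S) = E.
Since 10 >= 10, cl(A union B) = E.
|cl(A union B)| = 19.

19


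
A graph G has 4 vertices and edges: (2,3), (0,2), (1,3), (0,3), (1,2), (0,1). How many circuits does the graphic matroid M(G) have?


A circuit in a graphic matroid = edge set of a simple cycle.
G has 4 vertices and 6 edges.
Enumerating all minimal edge subsets forming cycles...
Total circuits found: 7.

7


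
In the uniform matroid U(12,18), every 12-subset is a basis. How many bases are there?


Bases of U(12,18) are all 12-element subsets of the 18-element ground set.
Number of bases = C(18,12).
C(18,12) = 18! / (12! * 6!) = 18564.

18564


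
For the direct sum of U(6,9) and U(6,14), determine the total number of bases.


Bases of a direct sum M1 + M2: |B| = |B(M1)| * |B(M2)|.
|B(U(6,9))| = C(9,6) = 84.
|B(U(6,14))| = C(14,6) = 3003.
Total bases = 84 * 3003 = 252252.

252252


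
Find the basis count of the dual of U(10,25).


The dual of U(r,n) is U(n-r, n) = U(15,25).
Bases of U(15,25) are all (15)-element subsets.
|B(M*)| = (25 choose 15) = 3268760.

3268760


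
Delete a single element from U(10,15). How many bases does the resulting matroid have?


Deleting e from U(10,15) gives U(10,14) since n > r.
Bases of U(10,14) = C(14,10) = 14! / (10! * 4!) = 1001.

1001


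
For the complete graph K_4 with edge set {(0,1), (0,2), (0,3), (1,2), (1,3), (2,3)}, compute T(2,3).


T(K_4; x,y) = x^3 + 3x^2 + 4xy + 2x + y^3 + 3y^2 + 2y.
Substituting x=2, y=3:
= 8 + 12 + 24 + 4 + 27 + 27 + 6
= 108.

108


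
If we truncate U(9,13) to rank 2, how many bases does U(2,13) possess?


Truncating U(9,13) to rank 2 gives U(2,13).
Bases of U(2,13) are all 2-element subsets of 13 elements.
Number of bases = C(13,2) = 13! / (2! * 11!) = 78.

78


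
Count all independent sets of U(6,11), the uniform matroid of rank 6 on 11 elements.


Independent sets of U(6,11) are all subsets of size <= 6.
Count = C(11,0) + C(11,1) + C(11,2) + C(11,3) + C(11,4) + C(11,5) + C(11,6)
     = 1 + 11 + 55 + 165 + 330 + 462 + 462
     = 1486.

1486


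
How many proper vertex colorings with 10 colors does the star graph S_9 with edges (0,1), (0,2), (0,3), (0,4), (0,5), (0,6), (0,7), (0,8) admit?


P(tree, k) = k * (k-1)^(8) for any tree on 9 vertices.
P(10) = 10 * 9^8 = 10 * 43046721 = 430467210.

430467210


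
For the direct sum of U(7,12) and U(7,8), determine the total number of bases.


Bases of a direct sum M1 + M2: |B| = |B(M1)| * |B(M2)|.
|B(U(7,12))| = C(12,7) = 792.
|B(U(7,8))| = C(8,7) = 8.
Total bases = 792 * 8 = 6336.

6336


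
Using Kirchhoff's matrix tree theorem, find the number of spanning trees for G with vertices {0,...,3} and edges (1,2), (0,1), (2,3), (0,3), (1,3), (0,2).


By Kirchhoff's matrix tree theorem, the number of spanning trees equals
the determinant of any cofactor of the Laplacian matrix L.
G has 4 vertices and 6 edges.
Computing the (3 x 3) cofactor determinant gives 16.

16


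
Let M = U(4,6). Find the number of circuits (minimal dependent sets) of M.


In U(4,6), circuits are the (5)-element subsets.
Any set of 5 elements is dependent, and removing any one element gives
an independent set of size 4, so it is a minimal dependent set.
Number of circuits = C(6,5) = 6! / (5! * 1!) = 6.

6


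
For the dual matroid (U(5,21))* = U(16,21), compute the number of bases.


The dual of U(r,n) is U(n-r, n) = U(16,21).
Bases of U(16,21) are all (16)-element subsets.
|B(M*)| = (21 choose 16) = 20349.

20349


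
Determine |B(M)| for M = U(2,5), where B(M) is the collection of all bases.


Bases of U(2,5) are all 2-element subsets of the 5-element ground set.
Number of bases = C(5,2).
C(5,2) = 5! / (2! * 3!) = 10.

10


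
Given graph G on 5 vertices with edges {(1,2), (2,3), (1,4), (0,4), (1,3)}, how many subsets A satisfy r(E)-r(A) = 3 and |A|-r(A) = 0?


R(x,y) = sum over A in 2^E of x^(r(E)-r(A)) * y^(|A|-r(A)).
G has 5 vertices, 5 edges. r(E) = 4.
Enumerate all 2^5 = 32 subsets.
Count subsets with r(E)-r(A)=3 and |A|-r(A)=0: 5.

5


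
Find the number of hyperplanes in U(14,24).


Hyperplanes of U(14,24) are flats of rank 13.
In a uniform matroid, these are exactly the (13)-element subsets.
Count = C(24,13) = 24! / (13! * 11!) = 2496144.

2496144


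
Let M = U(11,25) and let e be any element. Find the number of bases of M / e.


Contracting e from U(11,25) gives U(10,24).
Bases of U(10,24) = C(24,10) = 24! / (10! * 14!) = 1961256.

1961256


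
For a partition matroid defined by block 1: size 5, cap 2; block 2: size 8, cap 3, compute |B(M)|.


A basis picks exactly ci elements from block i.
Number of bases = product of C(|Si|, ci).
= C(5,2) * C(8,3)
= 10 * 56
= 560.

560


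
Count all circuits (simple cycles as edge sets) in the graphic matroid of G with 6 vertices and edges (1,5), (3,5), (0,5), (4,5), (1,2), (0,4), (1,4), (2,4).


A circuit in a graphic matroid = edge set of a simple cycle.
G has 6 vertices and 8 edges.
Enumerating all minimal edge subsets forming cycles...
Total circuits found: 6.

6


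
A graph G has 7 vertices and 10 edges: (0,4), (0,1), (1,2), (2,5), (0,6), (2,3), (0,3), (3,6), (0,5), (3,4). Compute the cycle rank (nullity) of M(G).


Cycle rank (nullity) = |E| - r(M) = |E| - (|V| - c).
|E| = 10, |V| = 7, c = 1.
Nullity = 10 - (7 - 1) = 10 - 6 = 4.

4


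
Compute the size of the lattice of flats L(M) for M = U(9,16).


Flats of U(9,16): every subset of size < 9 is a flat, plus E itself.
Count = C(16,0) + C(16,1) + C(16,2) + C(16,3) + C(16,4) + C(16,5) + C(16,6) + C(16,7) + C(16,8) + 1
     = 1 + 16 + 120 + 560 + 1820 + 4368 + 8008 + 11440 + 12870 + 1
     = 39204.

39204


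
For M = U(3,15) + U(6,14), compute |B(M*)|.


(M1+M2)* = M1* + M2*.
M1* = U(12,15), bases: C(15,12) = 455.
M2* = U(8,14), bases: C(14,8) = 3003.
|B(M*)| = 455 * 3003 = 1366365.

1366365


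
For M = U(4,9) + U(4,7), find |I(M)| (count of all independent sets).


For a direct sum, |I(M1+M2)| = |I(M1)| * |I(M2)|.
|I(U(4,9))| = sum C(9,k) for k=0..4 = 256.
|I(U(4,7))| = sum C(7,k) for k=0..4 = 99.
Total = 256 * 99 = 25344.

25344


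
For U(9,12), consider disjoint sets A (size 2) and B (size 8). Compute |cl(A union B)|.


|A union B| = 2 + 8 = 10 (disjoint).
In U(9,12), cl(S) = S if |S| < 9, else cl(S) = E.
Since 10 >= 9, cl(A union B) = E.
|cl(A union B)| = 12.

12


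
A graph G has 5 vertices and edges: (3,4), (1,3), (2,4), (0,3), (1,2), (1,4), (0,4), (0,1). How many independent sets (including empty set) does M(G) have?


An independent set in a graphic matroid is an acyclic edge subset.
G has 5 vertices and 8 edges.
Enumerate all 2^8 = 256 subsets, checking for acyclicity.
Total independent sets = 128.

128


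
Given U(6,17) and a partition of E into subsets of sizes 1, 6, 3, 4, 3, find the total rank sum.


r(Ai) = min(|Ai|, 6) for each part.
Sum = min(1,6) + min(6,6) + min(3,6) + min(4,6) + min(3,6)
    = 1 + 6 + 3 + 4 + 3
    = 17.

17


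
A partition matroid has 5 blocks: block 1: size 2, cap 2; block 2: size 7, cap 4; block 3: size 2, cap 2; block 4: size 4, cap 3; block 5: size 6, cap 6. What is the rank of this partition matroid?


Rank of a partition matroid = sum of min(|Si|, ci) for each block.
= min(2,2) + min(7,4) + min(2,2) + min(4,3) + min(6,6)
= 2 + 4 + 2 + 3 + 6
= 17.

17


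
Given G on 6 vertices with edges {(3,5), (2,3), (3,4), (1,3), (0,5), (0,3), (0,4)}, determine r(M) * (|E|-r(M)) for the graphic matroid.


r(M) = |V| - c = 6 - 1 = 5.
nullity = |E| - r(M) = 7 - 5 = 2.
Product = 5 * 2 = 10.

10


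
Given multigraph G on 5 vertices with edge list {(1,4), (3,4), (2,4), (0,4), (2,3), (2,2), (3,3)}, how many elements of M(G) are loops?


In a graphic matroid, a loop is a self-loop edge (u,u) with rank 0.
Examining all 7 edges for self-loops...
Self-loops found: (2,2), (3,3)
Number of loops = 2.

2


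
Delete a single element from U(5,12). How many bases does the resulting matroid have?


Deleting e from U(5,12) gives U(5,11) since n > r.
Bases of U(5,11) = (11 choose 5) = 462.

462


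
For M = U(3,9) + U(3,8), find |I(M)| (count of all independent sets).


For a direct sum, |I(M1+M2)| = |I(M1)| * |I(M2)|.
|I(U(3,9))| = sum C(9,k) for k=0..3 = 130.
|I(U(3,8))| = sum C(8,k) for k=0..3 = 93.
Total = 130 * 93 = 12090.

12090


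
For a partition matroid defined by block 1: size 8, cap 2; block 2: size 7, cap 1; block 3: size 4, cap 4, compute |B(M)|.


A basis picks exactly ci elements from block i.
Number of bases = product of C(|Si|, ci).
= C(8,2) * C(7,1) * C(4,4)
= 28 * 7 * 1
= 196.

196


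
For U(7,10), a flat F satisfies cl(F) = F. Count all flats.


Flats of U(7,10): every subset of size < 7 is a flat, plus E itself.
Count = C(10,0) + C(10,1) + C(10,2) + C(10,3) + C(10,4) + C(10,5) + C(10,6) + 1
     = 1 + 10 + 45 + 120 + 210 + 252 + 210 + 1
     = 849.

849


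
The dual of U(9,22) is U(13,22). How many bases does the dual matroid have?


The dual of U(r,n) is U(n-r, n) = U(13,22).
Bases of U(13,22) are all (13)-element subsets.
|B(M*)| = C(22,13) = 497420.

497420


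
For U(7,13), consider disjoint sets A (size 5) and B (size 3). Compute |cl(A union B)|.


|A union B| = 5 + 3 = 8 (disjoint).
In U(7,13), cl(S) = S if |S| < 7, else cl(S) = E.
Since 8 >= 7, cl(A union B) = E.
|cl(A union B)| = 13.

13


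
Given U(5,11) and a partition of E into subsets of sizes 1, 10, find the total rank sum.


r(Ai) = min(|Ai|, 5) for each part.
Sum = min(1,5) + min(10,5)
    = 1 + 5
    = 6.

6


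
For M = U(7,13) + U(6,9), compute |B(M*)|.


(M1+M2)* = M1* + M2*.
M1* = U(6,13), bases: C(13,6) = 1716.
M2* = U(3,9), bases: C(9,3) = 84.
|B(M*)| = 1716 * 84 = 144144.

144144


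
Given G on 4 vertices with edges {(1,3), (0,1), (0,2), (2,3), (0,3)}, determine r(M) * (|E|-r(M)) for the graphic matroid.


r(M) = |V| - c = 4 - 1 = 3.
nullity = |E| - r(M) = 5 - 3 = 2.
Product = 3 * 2 = 6.

6


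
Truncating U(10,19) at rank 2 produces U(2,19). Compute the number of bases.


Truncating U(10,19) to rank 2 gives U(2,19).
Bases of U(2,19) are all 2-element subsets of 19 elements.
Number of bases = C(19,2) = (19 * 18) / (1 * 2) = 171.

171


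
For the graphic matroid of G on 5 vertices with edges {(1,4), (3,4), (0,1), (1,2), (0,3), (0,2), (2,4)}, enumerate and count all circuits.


A circuit in a graphic matroid = edge set of a simple cycle.
G has 5 vertices and 7 edges.
Enumerating all minimal edge subsets forming cycles...
Total circuits found: 7.

7


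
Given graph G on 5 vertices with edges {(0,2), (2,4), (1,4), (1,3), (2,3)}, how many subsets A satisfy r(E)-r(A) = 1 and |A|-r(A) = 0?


R(x,y) = sum over A in 2^E of x^(r(E)-r(A)) * y^(|A|-r(A)).
G has 5 vertices, 5 edges. r(E) = 4.
Enumerate all 2^5 = 32 subsets.
Count subsets with r(E)-r(A)=1 and |A|-r(A)=0: 10.

10


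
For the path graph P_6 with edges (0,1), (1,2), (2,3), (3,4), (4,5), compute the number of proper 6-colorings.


P(P_6, k) = k * (k-1)^(5).
P(6) = 6 * 5^5 = 6 * 3125 = 18750.

18750


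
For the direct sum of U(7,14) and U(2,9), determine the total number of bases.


Bases of a direct sum M1 + M2: |B| = |B(M1)| * |B(M2)|.
|B(U(7,14))| = C(14,7) = 3432.
|B(U(2,9))| = C(9,2) = 36.
Total bases = 3432 * 36 = 123552.

123552


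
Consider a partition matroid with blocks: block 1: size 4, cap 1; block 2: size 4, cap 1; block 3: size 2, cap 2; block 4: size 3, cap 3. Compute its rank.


Rank of a partition matroid = sum of min(|Si|, ci) for each block.
= min(4,1) + min(4,1) + min(2,2) + min(3,3)
= 1 + 1 + 2 + 3
= 7.

7


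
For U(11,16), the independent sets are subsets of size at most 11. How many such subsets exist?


Independent sets of U(11,16) are all subsets of size <= 11.
Count = (16 choose 0) + (16 choose 1) + (16 choose 2) + (16 choose 3) + (16 choose 4) + (16 choose 5) + (16 choose 6) + (16 choose 7) + (16 choose 8) + (16 choose 9) + (16 choose 10) + (16 choose 11)
     = 1 + 16 + 120 + 560 + 1820 + 4368 + 8008 + 11440 + 12870 + 11440 + 8008 + 4368
     = 63019.

63019


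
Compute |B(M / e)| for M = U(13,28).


Contracting e from U(13,28) gives U(12,27).
Bases of U(12,27) = (27 choose 12) = 17383860.

17383860


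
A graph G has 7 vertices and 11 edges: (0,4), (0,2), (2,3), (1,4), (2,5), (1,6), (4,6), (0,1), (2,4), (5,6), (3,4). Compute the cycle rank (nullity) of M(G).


Cycle rank (nullity) = |E| - r(M) = |E| - (|V| - c).
|E| = 11, |V| = 7, c = 1.
Nullity = 11 - (7 - 1) = 11 - 6 = 5.

5


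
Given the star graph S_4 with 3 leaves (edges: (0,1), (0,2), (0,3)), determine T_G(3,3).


A star on 4 vertices is a tree with 3 edges.
T(x,y) = x^(3) for any tree.
T(3,3) = 3^3 = 27.

27


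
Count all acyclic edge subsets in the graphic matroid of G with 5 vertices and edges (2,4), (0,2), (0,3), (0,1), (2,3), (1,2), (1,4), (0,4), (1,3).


An independent set in a graphic matroid is an acyclic edge subset.
G has 5 vertices and 9 edges.
Enumerate all 2^9 = 512 subsets, checking for acyclicity.
Total independent sets = 198.

198


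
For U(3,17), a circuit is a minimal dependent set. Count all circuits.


In U(3,17), circuits are the (4)-element subsets.
Any set of 4 elements is dependent, and removing any one element gives
an independent set of size 3, so it is a minimal dependent set.
Number of circuits = (17 choose 4) = 2380.

2380


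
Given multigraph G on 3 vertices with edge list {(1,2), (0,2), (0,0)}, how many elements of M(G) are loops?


In a graphic matroid, a loop is a self-loop edge (u,u) with rank 0.
Examining all 3 edges for self-loops...
Self-loops found: (0,0)
Number of loops = 1.

1


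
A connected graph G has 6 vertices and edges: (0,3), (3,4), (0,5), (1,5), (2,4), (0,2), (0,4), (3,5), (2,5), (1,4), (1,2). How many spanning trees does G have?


By Kirchhoff's matrix tree theorem, the number of spanning trees equals
the determinant of any cofactor of the Laplacian matrix L.
G has 6 vertices and 11 edges.
Computing the (5 x 5) cofactor determinant gives 224.

224


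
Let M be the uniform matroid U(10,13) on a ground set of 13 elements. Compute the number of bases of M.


Bases of U(10,13) are all 10-element subsets of the 13-element ground set.
Number of bases = C(13,10).
(13 choose 10) = 286.

286


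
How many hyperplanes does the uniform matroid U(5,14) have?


Hyperplanes of U(5,14) are flats of rank 4.
In a uniform matroid, these are exactly the (4)-element subsets.
Count = C(14,4) = 14! / (4! * 10!) = 1001.

1001


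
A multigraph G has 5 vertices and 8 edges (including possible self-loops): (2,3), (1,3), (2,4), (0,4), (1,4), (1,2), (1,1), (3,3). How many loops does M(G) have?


In a graphic matroid, a loop is a self-loop edge (u,u) with rank 0.
Examining all 8 edges for self-loops...
Self-loops found: (1,1), (3,3)
Number of loops = 2.

2


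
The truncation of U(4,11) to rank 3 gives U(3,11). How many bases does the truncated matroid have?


Truncating U(4,11) to rank 3 gives U(3,11).
Bases of U(3,11) are all 3-element subsets of 11 elements.
Number of bases = C(11,3) = 11! / (3! * 8!) = 165.

165


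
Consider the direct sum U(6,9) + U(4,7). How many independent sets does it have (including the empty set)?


For a direct sum, |I(M1+M2)| = |I(M1)| * |I(M2)|.
|I(U(6,9))| = sum C(9,k) for k=0..6 = 466.
|I(U(4,7))| = sum C(7,k) for k=0..4 = 99.
Total = 466 * 99 = 46134.

46134


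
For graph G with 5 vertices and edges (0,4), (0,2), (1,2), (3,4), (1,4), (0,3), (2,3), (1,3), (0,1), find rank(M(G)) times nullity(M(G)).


r(M) = |V| - c = 5 - 1 = 4.
nullity = |E| - r(M) = 9 - 4 = 5.
Product = 4 * 5 = 20.

20


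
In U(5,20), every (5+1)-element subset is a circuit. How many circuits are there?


In U(5,20), circuits are the (6)-element subsets.
Any set of 6 elements is dependent, and removing any one element gives
an independent set of size 5, so it is a minimal dependent set.
Number of circuits = (20 choose 6) = 38760.

38760


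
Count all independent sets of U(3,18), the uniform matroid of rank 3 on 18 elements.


Independent sets of U(3,18) are all subsets of size <= 3.
Count = (18 choose 0) + (18 choose 1) + (18 choose 2) + (18 choose 3)
     = 1 + 18 + 153 + 816
     = 988.

988


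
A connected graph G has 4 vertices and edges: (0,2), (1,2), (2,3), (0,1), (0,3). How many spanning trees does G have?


By Kirchhoff's matrix tree theorem, the number of spanning trees equals
the determinant of any cofactor of the Laplacian matrix L.
G has 4 vertices and 5 edges.
Computing the (3 x 3) cofactor determinant gives 8.

8


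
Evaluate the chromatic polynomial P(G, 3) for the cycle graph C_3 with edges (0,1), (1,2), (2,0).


P(C_3, k) = (k-1)^3 + (-1)^3*(k-1).
P(3) = (2)^3 - 2
= 8 - 2 = 6.

6


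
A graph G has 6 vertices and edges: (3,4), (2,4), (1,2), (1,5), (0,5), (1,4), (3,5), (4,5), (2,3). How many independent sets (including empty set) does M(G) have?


An independent set in a graphic matroid is an acyclic edge subset.
G has 6 vertices and 9 edges.
Enumerate all 2^9 = 512 subsets, checking for acyclicity.
Total independent sets = 268.

268


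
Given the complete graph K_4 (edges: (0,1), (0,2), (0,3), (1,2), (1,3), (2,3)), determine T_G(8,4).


T(K_4; x,y) = x^3 + 3x^2 + 4xy + 2x + y^3 + 3y^2 + 2y.
Substituting x=8, y=4:
= 512 + 192 + 128 + 16 + 64 + 48 + 8
= 968.

968


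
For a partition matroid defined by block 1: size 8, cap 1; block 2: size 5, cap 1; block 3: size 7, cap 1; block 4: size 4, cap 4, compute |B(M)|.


A basis picks exactly ci elements from block i.
Number of bases = product of C(|Si|, ci).
= C(8,1) * C(5,1) * C(7,1) * C(4,4)
= 8 * 5 * 7 * 1
= 280.

280


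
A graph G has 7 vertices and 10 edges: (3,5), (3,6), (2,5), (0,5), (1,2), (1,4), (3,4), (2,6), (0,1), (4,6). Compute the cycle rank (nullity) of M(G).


Cycle rank (nullity) = |E| - r(M) = |E| - (|V| - c).
|E| = 10, |V| = 7, c = 1.
Nullity = 10 - (7 - 1) = 10 - 6 = 4.

4


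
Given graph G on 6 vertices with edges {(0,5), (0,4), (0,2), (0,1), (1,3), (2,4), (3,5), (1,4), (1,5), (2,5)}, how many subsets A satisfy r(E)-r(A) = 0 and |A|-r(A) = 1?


R(x,y) = sum over A in 2^E of x^(r(E)-r(A)) * y^(|A|-r(A)).
G has 6 vertices, 10 edges. r(E) = 5.
Enumerate all 2^10 = 1024 subsets.
Count subsets with r(E)-r(A)=0 and |A|-r(A)=1: 161.

161


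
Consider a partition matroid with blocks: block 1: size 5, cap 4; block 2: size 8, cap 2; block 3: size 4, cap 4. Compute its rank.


Rank of a partition matroid = sum of min(|Si|, ci) for each block.
= min(5,4) + min(8,2) + min(4,4)
= 4 + 2 + 4
= 10.

10


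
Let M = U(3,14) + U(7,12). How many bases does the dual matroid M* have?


(M1+M2)* = M1* + M2*.
M1* = U(11,14), bases: C(14,11) = 364.
M2* = U(5,12), bases: C(12,5) = 792.
|B(M*)| = 364 * 792 = 288288.

288288


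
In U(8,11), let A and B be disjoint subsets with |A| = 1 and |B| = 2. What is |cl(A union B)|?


|A union B| = 1 + 2 = 3 (disjoint).
In U(8,11), cl(S) = S if |S| < 8, else cl(S) = E.
Since 3 < 8, cl(A union B) = A union B.
|cl(A union B)| = 3.

3


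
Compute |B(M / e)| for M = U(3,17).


Contracting e from U(3,17) gives U(2,16).
Bases of U(2,16) = C(16,2) = 16! / (2! * 14!) = 120.

120


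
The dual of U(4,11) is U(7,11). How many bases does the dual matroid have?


The dual of U(r,n) is U(n-r, n) = U(7,11).
Bases of U(7,11) are all (7)-element subsets.
|B(M*)| = C(11,7) = 11! / (7! * 4!) = 330.

330


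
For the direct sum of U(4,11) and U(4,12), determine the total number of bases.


Bases of a direct sum M1 + M2: |B| = |B(M1)| * |B(M2)|.
|B(U(4,11))| = C(11,4) = 330.
|B(U(4,12))| = C(12,4) = 495.
Total bases = 330 * 495 = 163350.

163350


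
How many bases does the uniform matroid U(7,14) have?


Bases of U(7,14) are all 7-element subsets of the 14-element ground set.
Number of bases = C(14,7).
(14 choose 7) = 3432.

3432


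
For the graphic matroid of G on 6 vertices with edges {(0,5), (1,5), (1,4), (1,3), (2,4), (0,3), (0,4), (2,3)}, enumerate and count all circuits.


A circuit in a graphic matroid = edge set of a simple cycle.
G has 6 vertices and 8 edges.
Enumerating all minimal edge subsets forming cycles...
Total circuits found: 7.

7


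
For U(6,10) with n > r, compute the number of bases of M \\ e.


Deleting e from U(6,10) gives U(6,9) since n > r.
Bases of U(6,9) = C(9,6) = 84.

84


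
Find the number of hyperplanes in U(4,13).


Hyperplanes of U(4,13) are flats of rank 3.
In a uniform matroid, these are exactly the (3)-element subsets.
Count = (13 choose 3) = 286.

286


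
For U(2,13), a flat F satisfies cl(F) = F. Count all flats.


Flats of U(2,13): every subset of size < 2 is a flat, plus E itself.
Count = C(13,0) + C(13,1) + 1
     = 1 + 13 + 1
     = 15.

15


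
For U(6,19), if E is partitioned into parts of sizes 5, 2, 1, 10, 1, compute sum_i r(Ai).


r(Ai) = min(|Ai|, 6) for each part.
Sum = min(5,6) + min(2,6) + min(1,6) + min(10,6) + min(1,6)
    = 5 + 2 + 1 + 6 + 1
    = 15.

15


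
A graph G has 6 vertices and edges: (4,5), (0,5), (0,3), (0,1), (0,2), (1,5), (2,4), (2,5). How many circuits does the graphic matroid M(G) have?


A circuit in a graphic matroid = edge set of a simple cycle.
G has 6 vertices and 8 edges.
Enumerating all minimal edge subsets forming cycles...
Total circuits found: 6.

6


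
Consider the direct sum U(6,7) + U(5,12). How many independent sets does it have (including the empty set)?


For a direct sum, |I(M1+M2)| = |I(M1)| * |I(M2)|.
|I(U(6,7))| = sum C(7,k) for k=0..6 = 127.
|I(U(5,12))| = sum C(12,k) for k=0..5 = 1586.
Total = 127 * 1586 = 201422.

201422


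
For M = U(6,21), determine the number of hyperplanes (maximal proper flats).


Hyperplanes of U(6,21) are flats of rank 5.
In a uniform matroid, these are exactly the (5)-element subsets.
Count = C(21,5) = 21! / (5! * 16!) = 20349.

20349


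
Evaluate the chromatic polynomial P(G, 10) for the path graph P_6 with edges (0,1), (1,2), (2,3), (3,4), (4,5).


P(P_6, k) = k * (k-1)^(5).
P(10) = 10 * 9^5 = 10 * 59049 = 590490.

590490


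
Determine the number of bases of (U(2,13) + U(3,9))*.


(M1+M2)* = M1* + M2*.
M1* = U(11,13), bases: C(13,11) = 78.
M2* = U(6,9), bases: C(9,6) = 84.
|B(M*)| = 78 * 84 = 6552.

6552


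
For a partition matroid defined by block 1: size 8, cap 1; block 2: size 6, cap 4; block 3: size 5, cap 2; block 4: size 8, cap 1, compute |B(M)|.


A basis picks exactly ci elements from block i.
Number of bases = product of C(|Si|, ci).
= C(8,1) * C(6,4) * C(5,2) * C(8,1)
= 8 * 15 * 10 * 8
= 9600.

9600


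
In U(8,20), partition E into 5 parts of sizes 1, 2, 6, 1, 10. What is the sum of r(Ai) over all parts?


r(Ai) = min(|Ai|, 8) for each part.
Sum = min(1,8) + min(2,8) + min(6,8) + min(1,8) + min(10,8)
    = 1 + 2 + 6 + 1 + 8
    = 18.

18


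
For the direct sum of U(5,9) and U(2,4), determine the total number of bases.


Bases of a direct sum M1 + M2: |B| = |B(M1)| * |B(M2)|.
|B(U(5,9))| = C(9,5) = 126.
|B(U(2,4))| = C(4,2) = 6.
Total bases = 126 * 6 = 756.

756


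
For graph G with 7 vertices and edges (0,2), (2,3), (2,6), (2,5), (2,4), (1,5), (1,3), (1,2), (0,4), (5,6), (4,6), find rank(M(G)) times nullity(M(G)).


r(M) = |V| - c = 7 - 1 = 6.
nullity = |E| - r(M) = 11 - 6 = 5.
Product = 6 * 5 = 30.

30


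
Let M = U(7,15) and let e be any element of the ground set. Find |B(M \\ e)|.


Deleting e from U(7,15) gives U(7,14) since n > r.
Bases of U(7,14) = (14 choose 7) = 3432.

3432


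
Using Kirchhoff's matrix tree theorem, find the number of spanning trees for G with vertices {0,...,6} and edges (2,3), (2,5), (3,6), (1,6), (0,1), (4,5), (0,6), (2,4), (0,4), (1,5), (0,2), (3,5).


By Kirchhoff's matrix tree theorem, the number of spanning trees equals
the determinant of any cofactor of the Laplacian matrix L.
G has 7 vertices and 12 edges.
Computing the (6 x 6) cofactor determinant gives 386.

386


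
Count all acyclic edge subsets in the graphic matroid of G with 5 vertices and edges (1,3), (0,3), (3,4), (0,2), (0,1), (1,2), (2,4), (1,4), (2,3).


An independent set in a graphic matroid is an acyclic edge subset.
G has 5 vertices and 9 edges.
Enumerate all 2^9 = 512 subsets, checking for acyclicity.
Total independent sets = 198.

198


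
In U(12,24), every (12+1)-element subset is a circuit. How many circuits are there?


In U(12,24), circuits are the (13)-element subsets.
Any set of 13 elements is dependent, and removing any one element gives
an independent set of size 12, so it is a minimal dependent set.
Number of circuits = C(24,13) = 24! / (13! * 11!) = 2496144.

2496144


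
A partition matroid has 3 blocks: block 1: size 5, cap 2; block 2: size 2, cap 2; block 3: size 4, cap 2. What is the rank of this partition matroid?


Rank of a partition matroid = sum of min(|Si|, ci) for each block.
= min(5,2) + min(2,2) + min(4,2)
= 2 + 2 + 2
= 6.

6


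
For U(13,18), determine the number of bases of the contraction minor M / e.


Contracting e from U(13,18) gives U(12,17).
Bases of U(12,17) = C(17,12) = 17! / (12! * 5!) = 6188.

6188


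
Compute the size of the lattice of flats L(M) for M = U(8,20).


Flats of U(8,20): every subset of size < 8 is a flat, plus E itself.
Count = C(20,0) + C(20,1) + C(20,2) + C(20,3) + C(20,4) + C(20,5) + C(20,6) + C(20,7) + 1
     = 1 + 20 + 190 + 1140 + 4845 + 15504 + 38760 + 77520 + 1
     = 137981.

137981


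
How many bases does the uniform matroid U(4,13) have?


Bases of U(4,13) are all 4-element subsets of the 13-element ground set.
Number of bases = C(13,4).
(13 choose 4) = 715.

715


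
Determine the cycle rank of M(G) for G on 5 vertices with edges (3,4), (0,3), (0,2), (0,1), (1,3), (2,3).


Cycle rank (nullity) = |E| - r(M) = |E| - (|V| - c).
|E| = 6, |V| = 5, c = 1.
Nullity = 6 - (5 - 1) = 6 - 4 = 2.

2


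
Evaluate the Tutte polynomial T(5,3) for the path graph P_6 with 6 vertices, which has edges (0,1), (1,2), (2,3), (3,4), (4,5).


A path on 6 vertices is a tree with 5 edges.
T(x,y) = x^(5) for any tree.
T(5,3) = 5^5 = 3125.

3125


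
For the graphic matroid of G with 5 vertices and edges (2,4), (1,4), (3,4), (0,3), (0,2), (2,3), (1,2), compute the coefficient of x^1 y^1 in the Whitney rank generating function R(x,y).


R(x,y) = sum over A in 2^E of x^(r(E)-r(A)) * y^(|A|-r(A)).
G has 5 vertices, 7 edges. r(E) = 4.
Enumerate all 2^7 = 128 subsets.
Count subsets with r(E)-r(A)=1 and |A|-r(A)=1: 14.

14


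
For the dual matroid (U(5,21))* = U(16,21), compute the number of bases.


The dual of U(r,n) is U(n-r, n) = U(16,21).
Bases of U(16,21) are all (16)-element subsets.
|B(M*)| = C(21,16) = 20349.

20349


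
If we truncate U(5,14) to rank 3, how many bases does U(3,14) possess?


Truncating U(5,14) to rank 3 gives U(3,14).
Bases of U(3,14) are all 3-element subsets of 14 elements.
Number of bases = C(14,3) = (14 * 13 * 12) / (1 * 2 * 3) = 364.

364


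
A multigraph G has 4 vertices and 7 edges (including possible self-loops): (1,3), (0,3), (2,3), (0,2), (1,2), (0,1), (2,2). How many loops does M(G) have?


In a graphic matroid, a loop is a self-loop edge (u,u) with rank 0.
Examining all 7 edges for self-loops...
Self-loops found: (2,2)
Number of loops = 1.

1


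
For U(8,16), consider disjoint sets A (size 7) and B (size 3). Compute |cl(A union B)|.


|A union B| = 7 + 3 = 10 (disjoint).
In U(8,16), cl(S) = S if |S| < 8, else cl(S) = E.
Since 10 >= 8, cl(A union B) = E.
|cl(A union B)| = 16.

16


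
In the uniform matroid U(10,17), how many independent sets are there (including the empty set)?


Independent sets of U(10,17) are all subsets of size <= 10.
Count = (17 choose 0) + (17 choose 1) + (17 choose 2) + (17 choose 3) + (17 choose 4) + (17 choose 5) + (17 choose 6) + (17 choose 7) + (17 choose 8) + (17 choose 9) + (17 choose 10)
     = 1 + 17 + 136 + 680 + 2380 + 6188 + 12376 + 19448 + 24310 + 24310 + 19448
     = 109294.

109294


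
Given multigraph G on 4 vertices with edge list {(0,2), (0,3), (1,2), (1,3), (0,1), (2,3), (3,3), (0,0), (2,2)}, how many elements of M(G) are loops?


In a graphic matroid, a loop is a self-loop edge (u,u) with rank 0.
Examining all 9 edges for self-loops...
Self-loops found: (3,3), (0,0), (2,2)
Number of loops = 3.

3


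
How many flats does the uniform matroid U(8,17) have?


Flats of U(8,17): every subset of size < 8 is a flat, plus E itself.
Count = C(17,0) + C(17,1) + C(17,2) + C(17,3) + C(17,4) + C(17,5) + C(17,6) + C(17,7) + 1
     = 1 + 17 + 136 + 680 + 2380 + 6188 + 12376 + 19448 + 1
     = 41227.

41227


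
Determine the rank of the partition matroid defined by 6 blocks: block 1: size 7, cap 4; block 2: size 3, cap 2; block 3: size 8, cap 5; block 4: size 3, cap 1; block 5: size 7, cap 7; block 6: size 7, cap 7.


Rank of a partition matroid = sum of min(|Si|, ci) for each block.
= min(7,4) + min(3,2) + min(8,5) + min(3,1) + min(7,7) + min(7,7)
= 4 + 2 + 5 + 1 + 7 + 7
= 26.

26


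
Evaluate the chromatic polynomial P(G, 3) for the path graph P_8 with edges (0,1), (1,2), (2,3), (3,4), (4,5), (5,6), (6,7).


P(P_8, k) = k * (k-1)^(7).
P(3) = 3 * 2^7 = 3 * 128 = 384.

384


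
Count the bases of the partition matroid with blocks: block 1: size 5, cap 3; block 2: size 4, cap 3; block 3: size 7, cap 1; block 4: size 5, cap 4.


A basis picks exactly ci elements from block i.
Number of bases = product of C(|Si|, ci).
= C(5,3) * C(4,3) * C(7,1) * C(5,4)
= 10 * 4 * 7 * 5
= 1400.

1400


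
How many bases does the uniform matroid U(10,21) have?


Bases of U(10,21) are all 10-element subsets of the 21-element ground set.
Number of bases = C(21,10).
C(21,10) = 21! / (10! * 11!) = 352716.

352716


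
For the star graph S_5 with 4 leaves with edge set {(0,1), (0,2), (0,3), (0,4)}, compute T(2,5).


A star on 5 vertices is a tree with 4 edges.
T(x,y) = x^(4) for any tree.
T(2,5) = 2^4 = 16.

16


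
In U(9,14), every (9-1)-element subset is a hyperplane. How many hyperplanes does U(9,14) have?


Hyperplanes of U(9,14) are flats of rank 8.
In a uniform matroid, these are exactly the (8)-element subsets.
Count = C(14,8) = 3003.

3003


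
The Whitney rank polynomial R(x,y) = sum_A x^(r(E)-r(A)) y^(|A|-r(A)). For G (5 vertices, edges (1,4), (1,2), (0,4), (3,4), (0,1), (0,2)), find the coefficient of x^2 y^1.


R(x,y) = sum over A in 2^E of x^(r(E)-r(A)) * y^(|A|-r(A)).
G has 5 vertices, 6 edges. r(E) = 4.
Enumerate all 2^6 = 64 subsets.
Count subsets with r(E)-r(A)=2 and |A|-r(A)=1: 2.

2


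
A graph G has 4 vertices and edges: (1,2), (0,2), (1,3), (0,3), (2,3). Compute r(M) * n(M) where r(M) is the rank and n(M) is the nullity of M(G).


r(M) = |V| - c = 4 - 1 = 3.
nullity = |E| - r(M) = 5 - 3 = 2.
Product = 3 * 2 = 6.

6


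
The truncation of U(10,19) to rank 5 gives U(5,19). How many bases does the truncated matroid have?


Truncating U(10,19) to rank 5 gives U(5,19).
Bases of U(5,19) are all 5-element subsets of 19 elements.
Number of bases = (19 choose 5) = 11628.

11628


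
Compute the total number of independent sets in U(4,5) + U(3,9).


For a direct sum, |I(M1+M2)| = |I(M1)| * |I(M2)|.
|I(U(4,5))| = sum C(5,k) for k=0..4 = 31.
|I(U(3,9))| = sum C(9,k) for k=0..3 = 130.
Total = 31 * 130 = 4030.

4030


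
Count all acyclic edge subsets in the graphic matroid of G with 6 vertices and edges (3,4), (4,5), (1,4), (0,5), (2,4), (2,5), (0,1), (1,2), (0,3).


An independent set in a graphic matroid is an acyclic edge subset.
G has 6 vertices and 9 edges.
Enumerate all 2^9 = 512 subsets, checking for acyclicity.
Total independent sets = 306.

306


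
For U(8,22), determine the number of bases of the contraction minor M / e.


Contracting e from U(8,22) gives U(7,21).
Bases of U(7,21) = (21 choose 7) = 116280.

116280


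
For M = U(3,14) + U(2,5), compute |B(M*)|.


(M1+M2)* = M1* + M2*.
M1* = U(11,14), bases: C(14,11) = 364.
M2* = U(3,5), bases: C(5,3) = 10.
|B(M*)| = 364 * 10 = 3640.

3640


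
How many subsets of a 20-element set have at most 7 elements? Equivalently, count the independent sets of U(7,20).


Independent sets of U(7,20) are all subsets of size <= 7.
Count = C(20,0) + C(20,1) + C(20,2) + C(20,3) + C(20,4) + C(20,5) + C(20,6) + C(20,7)
     = 1 + 20 + 190 + 1140 + 4845 + 15504 + 38760 + 77520
     = 137980.

137980


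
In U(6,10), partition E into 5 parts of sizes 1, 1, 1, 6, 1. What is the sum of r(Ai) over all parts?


r(Ai) = min(|Ai|, 6) for each part.
Sum = min(1,6) + min(1,6) + min(1,6) + min(6,6) + min(1,6)
    = 1 + 1 + 1 + 6 + 1
    = 10.

10


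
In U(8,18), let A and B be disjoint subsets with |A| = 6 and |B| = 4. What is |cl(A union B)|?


|A union B| = 6 + 4 = 10 (disjoint).
In U(8,18), cl(S) = S if |S| < 8, else cl(S) = E.
Since 10 >= 8, cl(A union B) = E.
|cl(A union B)| = 18.

18


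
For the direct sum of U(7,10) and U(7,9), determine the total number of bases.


Bases of a direct sum M1 + M2: |B| = |B(M1)| * |B(M2)|.
|B(U(7,10))| = C(10,7) = 120.
|B(U(7,9))| = C(9,7) = 36.
Total bases = 120 * 36 = 4320.

4320


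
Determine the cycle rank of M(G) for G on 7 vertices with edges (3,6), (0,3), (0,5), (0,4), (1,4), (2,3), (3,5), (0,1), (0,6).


Cycle rank (nullity) = |E| - r(M) = |E| - (|V| - c).
|E| = 9, |V| = 7, c = 1.
Nullity = 9 - (7 - 1) = 9 - 6 = 3.

3


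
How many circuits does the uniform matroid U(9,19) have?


In U(9,19), circuits are the (10)-element subsets.
Any set of 10 elements is dependent, and removing any one element gives
an independent set of size 9, so it is a minimal dependent set.
Number of circuits = C(19,10) = 92378.

92378


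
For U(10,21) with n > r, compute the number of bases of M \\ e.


Deleting e from U(10,21) gives U(10,20) since n > r.
Bases of U(10,20) = C(20,10) = 184756.

184756


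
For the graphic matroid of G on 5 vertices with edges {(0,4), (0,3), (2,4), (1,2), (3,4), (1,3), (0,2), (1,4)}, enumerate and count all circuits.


A circuit in a graphic matroid = edge set of a simple cycle.
G has 5 vertices and 8 edges.
Enumerating all minimal edge subsets forming cycles...
Total circuits found: 13.

13


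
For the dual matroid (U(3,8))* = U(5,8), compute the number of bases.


The dual of U(r,n) is U(n-r, n) = U(5,8).
Bases of U(5,8) are all (5)-element subsets.
|B(M*)| = C(8,5) = 56.

56


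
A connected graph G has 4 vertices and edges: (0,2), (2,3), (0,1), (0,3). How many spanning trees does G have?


By Kirchhoff's matrix tree theorem, the number of spanning trees equals
the determinant of any cofactor of the Laplacian matrix L.
G has 4 vertices and 4 edges.
Computing the (3 x 3) cofactor determinant gives 3.

3


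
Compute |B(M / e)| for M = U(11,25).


Contracting e from U(11,25) gives U(10,24).
Bases of U(10,24) = C(24,10) = 24! / (10! * 14!) = 1961256.

1961256


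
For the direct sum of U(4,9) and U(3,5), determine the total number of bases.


Bases of a direct sum M1 + M2: |B| = |B(M1)| * |B(M2)|.
|B(U(4,9))| = C(9,4) = 126.
|B(U(3,5))| = C(5,3) = 10.
Total bases = 126 * 10 = 1260.

1260


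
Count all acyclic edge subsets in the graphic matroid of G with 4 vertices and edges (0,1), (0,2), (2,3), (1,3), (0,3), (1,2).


An independent set in a graphic matroid is an acyclic edge subset.
G has 4 vertices and 6 edges.
Enumerate all 2^6 = 64 subsets, checking for acyclicity.
Total independent sets = 38.

38


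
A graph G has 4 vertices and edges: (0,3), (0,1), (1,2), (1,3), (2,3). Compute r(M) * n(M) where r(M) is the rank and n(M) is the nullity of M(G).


r(M) = |V| - c = 4 - 1 = 3.
nullity = |E| - r(M) = 5 - 3 = 2.
Product = 3 * 2 = 6.

6


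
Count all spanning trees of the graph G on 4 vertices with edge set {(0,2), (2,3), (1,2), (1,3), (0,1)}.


By Kirchhoff's matrix tree theorem, the number of spanning trees equals
the determinant of any cofactor of the Laplacian matrix L.
G has 4 vertices and 5 edges.
Computing the (3 x 3) cofactor determinant gives 8.

8


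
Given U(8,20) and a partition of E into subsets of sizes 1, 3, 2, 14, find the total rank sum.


r(Ai) = min(|Ai|, 8) for each part.
Sum = min(1,8) + min(3,8) + min(2,8) + min(14,8)
    = 1 + 3 + 2 + 8
    = 14.

14


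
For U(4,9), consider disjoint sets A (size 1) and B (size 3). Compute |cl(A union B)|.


|A union B| = 1 + 3 = 4 (disjoint).
In U(4,9), cl(S) = S if |S| < 4, else cl(S) = E.
Since 4 >= 4, cl(A union B) = E.
|cl(A union B)| = 9.

9


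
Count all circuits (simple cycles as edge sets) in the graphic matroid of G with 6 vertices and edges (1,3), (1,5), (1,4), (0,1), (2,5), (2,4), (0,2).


A circuit in a graphic matroid = edge set of a simple cycle.
G has 6 vertices and 7 edges.
Enumerating all minimal edge subsets forming cycles...
Total circuits found: 3.

3


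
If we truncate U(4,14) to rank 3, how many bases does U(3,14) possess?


Truncating U(4,14) to rank 3 gives U(3,14).
Bases of U(3,14) are all 3-element subsets of 14 elements.
Number of bases = C(14,3) = 14! / (3! * 11!) = 364.

364


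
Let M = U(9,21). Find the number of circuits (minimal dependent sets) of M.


In U(9,21), circuits are the (10)-element subsets.
Any set of 10 elements is dependent, and removing any one element gives
an independent set of size 9, so it is a minimal dependent set.
Number of circuits = C(21,10) = 352716.

352716


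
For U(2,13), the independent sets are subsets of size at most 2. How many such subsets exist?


Independent sets of U(2,13) are all subsets of size <= 2.
Count = C(13,0) + C(13,1) + C(13,2)
     = 1 + 13 + 78
     = 92.

92


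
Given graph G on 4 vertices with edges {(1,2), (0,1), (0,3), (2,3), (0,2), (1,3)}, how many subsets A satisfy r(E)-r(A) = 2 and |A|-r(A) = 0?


R(x,y) = sum over A in 2^E of x^(r(E)-r(A)) * y^(|A|-r(A)).
G has 4 vertices, 6 edges. r(E) = 3.
Enumerate all 2^6 = 64 subsets.
Count subsets with r(E)-r(A)=2 and |A|-r(A)=0: 6.

6


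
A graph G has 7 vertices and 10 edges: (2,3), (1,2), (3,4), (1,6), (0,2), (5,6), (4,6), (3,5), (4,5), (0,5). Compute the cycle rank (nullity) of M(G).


Cycle rank (nullity) = |E| - r(M) = |E| - (|V| - c).
|E| = 10, |V| = 7, c = 1.
Nullity = 10 - (7 - 1) = 10 - 6 = 4.

4


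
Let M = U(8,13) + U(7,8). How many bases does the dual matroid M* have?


(M1+M2)* = M1* + M2*.
M1* = U(5,13), bases: C(13,5) = 1287.
M2* = U(1,8), bases: C(8,1) = 8.
|B(M*)| = 1287 * 8 = 10296.

10296
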